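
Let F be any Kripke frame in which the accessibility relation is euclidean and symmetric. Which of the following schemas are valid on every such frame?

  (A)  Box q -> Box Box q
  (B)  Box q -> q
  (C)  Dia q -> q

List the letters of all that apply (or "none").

A

A symmetric euclidean relation is transitive (uRv and vRw give vRu by symmetry, then uRw by the euclidean condition, applied at v).
(A) Box q -> Box Box q is axiom 4; it is valid on a frame exactly when R is transitive. Every such R is transitive, so valid.
(B) Box q -> q is axiom T; it is valid on a frame exactly when R is reflexive. Such an R need not be reflexive, so not valid.
(C) Dia q -> q is valid only on frames where every R-edge is a self-loop. Such an R need not be a subset of the identity — not valid.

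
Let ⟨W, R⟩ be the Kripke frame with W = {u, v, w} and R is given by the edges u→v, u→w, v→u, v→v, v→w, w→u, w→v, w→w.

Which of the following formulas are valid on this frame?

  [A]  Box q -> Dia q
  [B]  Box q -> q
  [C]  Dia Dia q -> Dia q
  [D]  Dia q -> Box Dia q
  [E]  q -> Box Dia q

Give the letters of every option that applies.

A, E

R is not reflexive: not u R u.
R is symmetric: every R-edge is matched by its reverse.
R is not transitive: u R v and v R u but not u R u.
R is not euclidean: v R u and v R u but not u R u.
R is serial: every world has an R-successor.
(A) axiom D: valid iff R is serial. R is serial — valid.
(B) Box q -> q (axiom T) characterises the reflexive frames. R is not reflexive — not valid.
(C) Dia Dia q -> Dia q is the dual of axiom 4, which corresponds to transitivity. R is not transitive — not valid.
(D) Dia q -> Box Dia q is axiom 5; it is valid on a frame exactly when R is euclidean. R is not euclidean, so not valid.
(E) q -> Box Dia q is axiom B, which corresponds to symmetry. R is symmetric — valid.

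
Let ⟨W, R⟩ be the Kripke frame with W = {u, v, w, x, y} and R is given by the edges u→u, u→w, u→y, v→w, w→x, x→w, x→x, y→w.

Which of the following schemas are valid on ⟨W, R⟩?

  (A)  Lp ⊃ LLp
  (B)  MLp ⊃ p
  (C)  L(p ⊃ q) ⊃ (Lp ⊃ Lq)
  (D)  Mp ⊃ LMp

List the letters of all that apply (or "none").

C

R is not symmetric: u R w but not w R u.
R is not transitive: u R w and w R x but not u R x.
R is not euclidean: u R w and u R u but not w R u.
(A) Lp ⊃ LLp is axiom 4; it is valid on a frame exactly when R is transitive. R is not transitive, so not valid.
(B) the dual of axiom B: valid iff R is symmetric. R is not symmetric — not valid.
(C) this is just K, valid on every normal frame.
(D) Mp ⊃ LMp (axiom 5) characterises the euclidean frames. R is not euclidean — not valid.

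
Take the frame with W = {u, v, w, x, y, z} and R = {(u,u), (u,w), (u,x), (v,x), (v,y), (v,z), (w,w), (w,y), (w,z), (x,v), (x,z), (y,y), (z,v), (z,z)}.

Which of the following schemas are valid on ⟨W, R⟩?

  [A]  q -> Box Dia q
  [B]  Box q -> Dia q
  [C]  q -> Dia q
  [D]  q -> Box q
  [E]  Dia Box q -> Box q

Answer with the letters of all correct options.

B

R is not reflexive: not v R v.
R is not symmetric: u R w but not w R u.
R is not euclidean: u R w and u R u but not w R u.
R is serial: every world has an R-successor.
R is not a subset of the identity: u R w with u ≠ w.
(A) q -> Box Dia q (axiom B) characterises the symmetric frames. R is not symmetric — not valid.
(B) Box q -> Dia q is axiom D; it is valid on a frame exactly when R is serial. R is serial, so valid.
(C) q -> Dia q is the dual of axiom T, which corresponds to reflexivity. R is not reflexive — not valid.
(D) q -> Box q (equivalent to ◇p→p) corresponds to R being a subset of the identity. Here R ⊄ identity, so not valid.
(E) Dia Box q -> Box q is the dual of axiom 5; it is valid on a frame exactly when R is euclidean. R is not euclidean, so not valid.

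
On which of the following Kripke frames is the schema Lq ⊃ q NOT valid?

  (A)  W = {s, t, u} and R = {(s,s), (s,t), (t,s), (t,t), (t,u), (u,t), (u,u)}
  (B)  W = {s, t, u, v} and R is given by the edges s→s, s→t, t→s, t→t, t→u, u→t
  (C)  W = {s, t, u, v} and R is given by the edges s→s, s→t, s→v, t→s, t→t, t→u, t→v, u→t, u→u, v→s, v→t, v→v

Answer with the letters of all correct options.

B

The schema Lq ⊃ q is axiom T; it is valid on a frame iff R is reflexive.
(A) R is reflexive (each world relates to itself), so the schema is valid here.
(B) R is not reflexive (not u R u), so the schema fails here.
(C) R is reflexive (each world relates to itself), so the schema is valid here.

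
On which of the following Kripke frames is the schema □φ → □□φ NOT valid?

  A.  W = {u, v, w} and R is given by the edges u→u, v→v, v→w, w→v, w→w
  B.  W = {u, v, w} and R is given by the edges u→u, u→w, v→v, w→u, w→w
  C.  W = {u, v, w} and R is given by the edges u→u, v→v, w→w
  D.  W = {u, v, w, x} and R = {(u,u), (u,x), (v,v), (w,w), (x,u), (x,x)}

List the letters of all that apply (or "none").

none

The schema □φ → □□φ is axiom 4; it is valid on a frame iff R is transitive.
(A) R is transitive (R is closed under composition), so the schema is valid here.
(B) R is transitive (R is closed under composition), so the schema is valid here.
(C) R is transitive (R is closed under composition), so the schema is valid here.
(D) R is transitive (R is closed under composition), so the schema is valid here.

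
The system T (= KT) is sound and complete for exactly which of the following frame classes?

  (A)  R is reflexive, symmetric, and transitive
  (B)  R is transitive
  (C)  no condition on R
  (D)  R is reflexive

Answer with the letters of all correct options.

(A) this class determines S5, not T (= KT).
(B) this class determines K4, not T (= KT).
(C) this class determines K, not T (= KT).
(D) T (= KT) is sound and complete for exactly this class.

D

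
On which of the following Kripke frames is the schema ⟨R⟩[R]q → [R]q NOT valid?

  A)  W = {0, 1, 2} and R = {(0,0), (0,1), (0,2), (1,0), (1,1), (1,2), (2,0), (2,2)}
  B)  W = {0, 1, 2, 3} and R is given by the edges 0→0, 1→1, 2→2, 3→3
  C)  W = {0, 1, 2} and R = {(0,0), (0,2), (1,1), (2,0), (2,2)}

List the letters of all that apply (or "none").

The schema ⟨R⟩[R]q → [R]q is the dual of axiom 5; it is valid on a frame iff R is euclidean.
(A) R is not euclidean (0 R 2 and 0 R 1 but not 2 R 1), so the schema fails here.
(B) R is euclidean (any two R-successors of the same world are R-related), so the schema is valid here.
(C) R is euclidean (any two R-successors of the same world are R-related), so the schema is valid here.

A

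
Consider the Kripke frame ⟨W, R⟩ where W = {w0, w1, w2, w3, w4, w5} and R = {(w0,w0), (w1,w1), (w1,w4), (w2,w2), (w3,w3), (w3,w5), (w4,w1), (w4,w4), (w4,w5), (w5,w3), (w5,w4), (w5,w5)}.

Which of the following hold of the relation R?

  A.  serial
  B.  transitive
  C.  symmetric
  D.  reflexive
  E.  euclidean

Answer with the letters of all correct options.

A, C, D

(A) serial: every world has an R-successor.
(B) not transitive: w1 R w4 and w4 R w5 but not w1 R w5.
(C) symmetric: every R-edge is matched by its reverse.
(D) reflexive: each world relates to itself.
(E) not euclidean: w4 R w1 and w4 R w5 but not w1 R w5.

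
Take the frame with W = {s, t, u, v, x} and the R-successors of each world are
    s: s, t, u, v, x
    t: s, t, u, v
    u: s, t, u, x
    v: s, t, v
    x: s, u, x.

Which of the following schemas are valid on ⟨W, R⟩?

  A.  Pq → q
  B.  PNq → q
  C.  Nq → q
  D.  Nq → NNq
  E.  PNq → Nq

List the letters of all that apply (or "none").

R is reflexive: each world relates to itself.
R is symmetric: every R-edge is matched by its reverse.
R is not transitive: t R s and s R x but not t R x.
R is not euclidean: s R t and s R x but not t R x.
R is not a subset of the identity: s R t with s ≠ t.
(A) Pq → q is the converse of T; it holds exactly when R ⊆ identity. Here R ⊄ identity — not valid.
(B) PNq → q (the dual of axiom B) characterises the symmetric frames. R is symmetric — valid.
(C) axiom T: valid iff R is reflexive. R is reflexive — valid.
(D) Nq → NNq (axiom 4) characterises the transitive frames. R is not transitive — not valid.
(E) the dual of axiom 5: valid iff R is euclidean. R is not euclidean — not valid.

B, C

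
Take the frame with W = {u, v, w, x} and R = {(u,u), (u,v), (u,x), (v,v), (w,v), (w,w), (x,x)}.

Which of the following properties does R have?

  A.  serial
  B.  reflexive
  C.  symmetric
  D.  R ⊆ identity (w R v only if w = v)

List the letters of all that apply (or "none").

(A) serial: every world has an R-successor.
(B) reflexive: each world relates to itself.
(C) not symmetric: u R v but not v R u.
(D) not ⊆ identity: u R v with u ≠ v.

A, B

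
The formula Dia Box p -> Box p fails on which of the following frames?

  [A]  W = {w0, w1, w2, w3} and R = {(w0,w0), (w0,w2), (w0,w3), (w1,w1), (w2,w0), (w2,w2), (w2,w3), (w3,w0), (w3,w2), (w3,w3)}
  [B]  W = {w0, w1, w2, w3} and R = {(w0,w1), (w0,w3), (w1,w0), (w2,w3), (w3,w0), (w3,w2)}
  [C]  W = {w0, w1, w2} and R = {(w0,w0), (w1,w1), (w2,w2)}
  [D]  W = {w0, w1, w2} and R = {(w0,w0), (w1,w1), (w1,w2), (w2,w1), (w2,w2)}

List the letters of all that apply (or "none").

B

The schema Dia Box p -> Box p is the dual of axiom 5; it is valid on a frame iff R is euclidean.
(A) R is euclidean (any two R-successors of the same world are R-related), so the schema is valid here.
(B) R is not euclidean (w0 R w1 and w0 R w3 but not w1 R w3), so the schema fails here.
(C) R is euclidean (any two R-successors of the same world are R-related), so the schema is valid here.
(D) R is euclidean (any two R-successors of the same world are R-related), so the schema is valid here.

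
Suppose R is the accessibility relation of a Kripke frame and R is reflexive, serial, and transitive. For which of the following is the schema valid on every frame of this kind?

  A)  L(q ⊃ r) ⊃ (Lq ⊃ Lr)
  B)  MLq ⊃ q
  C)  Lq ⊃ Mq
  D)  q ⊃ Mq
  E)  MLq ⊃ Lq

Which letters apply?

A, C, D

(A) this is just K, valid on every normal frame.
(B) the dual of axiom B: valid iff R is symmetric. Such an R need not be symmetric — not valid.
(C) Lq ⊃ Mq is axiom D; it is valid on a frame exactly when R is serial. Every such R is serial, so valid.
(D) q ⊃ Mq (the dual of axiom T) characterises the reflexive frames. Every such R is reflexive — valid.
(E) MLq ⊃ Lq (the dual of axiom 5) characterises the euclidean frames. Such an R need not be euclidean — not valid.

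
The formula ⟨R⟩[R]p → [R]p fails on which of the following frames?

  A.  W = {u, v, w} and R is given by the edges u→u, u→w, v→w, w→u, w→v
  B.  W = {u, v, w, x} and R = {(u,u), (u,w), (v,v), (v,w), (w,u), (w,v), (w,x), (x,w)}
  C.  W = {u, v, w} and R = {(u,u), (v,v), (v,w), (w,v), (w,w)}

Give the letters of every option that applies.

A, B

The schema ⟨R⟩[R]p → [R]p is the dual of axiom 5; it is valid on a frame iff R is euclidean.
(A) R is not euclidean (w R u and w R v but not u R v), so the schema fails here.
(B) R is not euclidean (w R u and w R v but not u R v), so the schema fails here.
(C) R is euclidean (any two R-successors of the same world are R-related), so the schema is valid here.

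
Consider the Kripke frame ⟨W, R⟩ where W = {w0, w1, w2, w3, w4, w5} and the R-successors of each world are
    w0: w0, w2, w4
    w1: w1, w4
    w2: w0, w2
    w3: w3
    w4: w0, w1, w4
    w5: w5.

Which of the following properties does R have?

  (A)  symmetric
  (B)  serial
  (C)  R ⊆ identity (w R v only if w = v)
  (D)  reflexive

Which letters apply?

(A) symmetric: every R-edge is matched by its reverse.
(B) serial: every world has an R-successor.
(C) not ⊆ identity: w0 R w2 with w0 ≠ w2.
(D) reflexive: each world relates to itself.

A, B, D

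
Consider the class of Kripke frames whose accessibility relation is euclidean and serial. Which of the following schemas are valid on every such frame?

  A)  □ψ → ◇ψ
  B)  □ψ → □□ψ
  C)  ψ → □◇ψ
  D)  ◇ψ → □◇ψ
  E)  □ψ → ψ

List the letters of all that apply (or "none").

A, D

(A) □ψ → ◇ψ is axiom D, which corresponds to seriality. Every such R is serial — valid.
(B) axiom 4: valid iff R is transitive. Such an R need not be transitive — not valid.
(C) axiom B: valid iff R is symmetric. Such an R need not be symmetric — not valid.
(D) axiom 5: valid iff R is euclidean. Every such R is euclidean — valid.
(E) □ψ → ψ is axiom T, which corresponds to reflexivity. Such an R need not be reflexive — not valid.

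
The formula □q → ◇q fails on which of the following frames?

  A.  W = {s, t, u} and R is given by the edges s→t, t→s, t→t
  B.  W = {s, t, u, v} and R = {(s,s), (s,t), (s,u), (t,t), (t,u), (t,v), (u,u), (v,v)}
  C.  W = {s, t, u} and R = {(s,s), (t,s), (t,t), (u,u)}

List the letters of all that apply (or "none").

A

The schema □q → ◇q is axiom D; it is valid on a frame iff R is serial.
(A) R is not serial (u has no R-successor), so the schema fails here.
(B) R is serial (every world has an R-successor), so the schema is valid here.
(C) R is serial (every world has an R-successor), so the schema is valid here.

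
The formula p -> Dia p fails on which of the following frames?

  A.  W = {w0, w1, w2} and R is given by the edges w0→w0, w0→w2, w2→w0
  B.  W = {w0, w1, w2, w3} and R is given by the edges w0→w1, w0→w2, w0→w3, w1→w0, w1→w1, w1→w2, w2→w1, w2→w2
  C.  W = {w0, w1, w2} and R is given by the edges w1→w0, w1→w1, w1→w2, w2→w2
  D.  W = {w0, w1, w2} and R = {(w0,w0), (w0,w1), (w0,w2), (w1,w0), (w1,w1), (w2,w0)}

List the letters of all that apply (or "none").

A, B, C, D

The schema p -> Dia p is the dual of axiom T; it is valid on a frame iff R is reflexive.
(A) R is not reflexive (not w1 R w1), so the schema fails here.
(B) R is not reflexive (not w0 R w0), so the schema fails here.
(C) R is not reflexive (not w0 R w0), so the schema fails here.
(D) R is not reflexive (not w2 R w2), so the schema fails here.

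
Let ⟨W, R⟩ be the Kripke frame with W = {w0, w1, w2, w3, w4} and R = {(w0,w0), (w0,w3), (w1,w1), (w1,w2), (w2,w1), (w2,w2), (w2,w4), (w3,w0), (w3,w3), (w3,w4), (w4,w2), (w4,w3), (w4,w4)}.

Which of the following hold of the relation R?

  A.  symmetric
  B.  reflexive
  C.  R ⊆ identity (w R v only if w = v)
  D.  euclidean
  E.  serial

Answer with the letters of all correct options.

(A) symmetric: every R-edge is matched by its reverse.
(B) reflexive: each world relates to itself.
(C) not ⊆ identity: w0 R w3 with w0 ≠ w3.
(D) not euclidean: w2 R w1 and w2 R w4 but not w1 R w4.
(E) serial: every world has an R-successor.

A, B, E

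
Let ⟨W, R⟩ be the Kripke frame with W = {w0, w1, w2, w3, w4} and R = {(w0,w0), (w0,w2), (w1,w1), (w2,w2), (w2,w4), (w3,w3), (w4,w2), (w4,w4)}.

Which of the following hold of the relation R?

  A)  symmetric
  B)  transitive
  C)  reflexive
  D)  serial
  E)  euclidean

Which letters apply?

(A) not symmetric: w0 R w2 but not w2 R w0.
(B) not transitive: w0 R w2 and w2 R w4 but not w0 R w4.
(C) reflexive: each world relates to itself.
(D) serial: every world has an R-successor.
(E) not euclidean: w0 R w2 and w0 R w0 but not w2 R w0.

C, D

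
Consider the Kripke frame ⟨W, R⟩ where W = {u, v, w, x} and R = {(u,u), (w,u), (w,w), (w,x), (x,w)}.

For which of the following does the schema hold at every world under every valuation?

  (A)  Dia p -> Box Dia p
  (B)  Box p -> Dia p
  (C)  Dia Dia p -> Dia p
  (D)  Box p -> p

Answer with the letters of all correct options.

none

R is not reflexive: not v R v.
R is not transitive: x R w and w R u but not x R u.
R is not euclidean: w R u and w R w but not u R w.
R is not serial: v has no R-successor.
(A) Dia p -> Box Dia p is axiom 5; it is valid on a frame exactly when R is euclidean. R is not euclidean, so not valid.
(B) Box p -> Dia p is axiom D, which corresponds to seriality. R is not serial — not valid.
(C) Dia Dia p -> Dia p (the dual of axiom 4) characterises the transitive frames. R is not transitive — not valid.
(D) Box p -> p (axiom T) characterises the reflexive frames. R is not reflexive — not valid.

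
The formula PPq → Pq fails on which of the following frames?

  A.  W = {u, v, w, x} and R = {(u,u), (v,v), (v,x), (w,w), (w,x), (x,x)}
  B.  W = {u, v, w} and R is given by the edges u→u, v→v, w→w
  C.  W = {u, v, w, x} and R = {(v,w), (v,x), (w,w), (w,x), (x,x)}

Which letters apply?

The schema PPq → Pq is the dual of axiom 4; it is valid on a frame iff R is transitive.
(A) R is transitive (R is closed under composition), so the schema is valid here.
(B) R is transitive (R is closed under composition), so the schema is valid here.
(C) R is transitive (R is closed under composition), so the schema is valid here.

none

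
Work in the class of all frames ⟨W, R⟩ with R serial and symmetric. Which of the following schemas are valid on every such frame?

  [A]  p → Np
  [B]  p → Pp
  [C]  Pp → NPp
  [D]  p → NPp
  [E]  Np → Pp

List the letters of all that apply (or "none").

(A) p → Np is valid only on frames where every R-edge is a self-loop. Such an R need not be a subset of the identity — not valid.
(B) p → Pp is the dual of axiom T; it is valid on a frame exactly when R is reflexive. Such an R need not be reflexive, so not valid.
(C) axiom 5: valid iff R is euclidean. Such an R need not be euclidean — not valid.
(D) axiom B: valid iff R is symmetric. Every such R is symmetric — valid.
(E) Np → Pp is axiom D, which corresponds to seriality. Every such R is serial — valid.

D, E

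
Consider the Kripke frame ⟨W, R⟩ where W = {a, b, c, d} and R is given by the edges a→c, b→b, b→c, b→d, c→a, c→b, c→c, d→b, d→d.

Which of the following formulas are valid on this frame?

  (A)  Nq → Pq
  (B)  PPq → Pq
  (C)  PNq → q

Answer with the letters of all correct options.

R is symmetric: every R-edge is matched by its reverse.
R is not transitive: a R c and c R a but not a R a.
R is serial: every world has an R-successor.
(A) axiom D: valid iff R is serial. R is serial — valid.
(B) PPq → Pq is the dual of axiom 4; it is valid on a frame exactly when R is transitive. R is not transitive, so not valid.
(C) PNq → q is the dual of axiom B; it is valid on a frame exactly when R is symmetric. R is symmetric, so valid.

A, C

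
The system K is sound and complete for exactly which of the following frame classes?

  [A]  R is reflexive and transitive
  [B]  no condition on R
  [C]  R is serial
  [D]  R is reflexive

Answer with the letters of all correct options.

B

(A) this class determines S4, not K.
(B) K is sound and complete for exactly this class.
(C) this class determines D, not K.
(D) this class determines T (= KT), not K.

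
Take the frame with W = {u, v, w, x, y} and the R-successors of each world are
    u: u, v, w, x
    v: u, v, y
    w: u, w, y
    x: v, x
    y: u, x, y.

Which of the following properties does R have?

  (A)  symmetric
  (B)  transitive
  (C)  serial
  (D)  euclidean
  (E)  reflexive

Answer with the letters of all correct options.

(A) not symmetric: u R x but not x R u.
(B) not transitive: u R v and v R y but not u R y.
(C) serial: every world has an R-successor.
(D) not euclidean: u R v and u R w but not v R w.
(E) reflexive: each world relates to itself.

C, E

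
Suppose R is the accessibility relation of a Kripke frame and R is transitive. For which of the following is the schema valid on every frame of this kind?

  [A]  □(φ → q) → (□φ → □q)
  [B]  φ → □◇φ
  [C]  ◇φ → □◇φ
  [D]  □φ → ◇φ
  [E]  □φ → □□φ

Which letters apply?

(A) this is just K, valid on every normal frame.
(B) φ → □◇φ is axiom B, which corresponds to symmetry. Such an R need not be symmetric — not valid.
(C) axiom 5: valid iff R is euclidean. Such an R need not be euclidean — not valid.
(D) □φ → ◇φ (axiom D) characterises the serial frames. Such an R need not be serial — not valid.
(E) □φ → □□φ is axiom 4; it is valid on a frame exactly when R is transitive. Every such R is transitive, so valid.

A, E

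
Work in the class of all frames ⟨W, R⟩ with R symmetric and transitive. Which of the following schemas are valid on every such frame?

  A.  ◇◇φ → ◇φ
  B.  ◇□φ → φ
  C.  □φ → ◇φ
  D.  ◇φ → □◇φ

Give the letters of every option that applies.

A symmetric transitive relation is euclidean (uRv and uRw give vRu by symmetry, then vRw by transitivity).
(A) ◇◇φ → ◇φ (the dual of axiom 4) characterises the transitive frames. Every such R is transitive — valid.
(B) ◇□φ → φ is the dual of axiom B; it is valid on a frame exactly when R is symmetric. Every such R is symmetric, so valid.
(C) □φ → ◇φ is axiom D; it is valid on a frame exactly when R is serial. Such an R need not be serial, so not valid.
(D) axiom 5: valid iff R is euclidean. Every such R is euclidean — valid.

A, B, D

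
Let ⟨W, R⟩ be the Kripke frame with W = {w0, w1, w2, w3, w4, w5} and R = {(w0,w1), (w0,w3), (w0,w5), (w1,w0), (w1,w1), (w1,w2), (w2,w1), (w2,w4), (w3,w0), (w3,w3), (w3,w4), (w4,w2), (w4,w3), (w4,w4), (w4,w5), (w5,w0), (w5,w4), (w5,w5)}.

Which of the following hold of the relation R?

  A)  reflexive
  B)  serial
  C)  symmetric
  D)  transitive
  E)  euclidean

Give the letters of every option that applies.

B, C

(A) not reflexive: not w0 R w0.
(B) serial: every world has an R-successor.
(C) symmetric: every R-edge is matched by its reverse.
(D) not transitive: w0 R w1 and w1 R w0 but not w0 R w0.
(E) not euclidean: w0 R w1 and w0 R w3 but not w1 R w3.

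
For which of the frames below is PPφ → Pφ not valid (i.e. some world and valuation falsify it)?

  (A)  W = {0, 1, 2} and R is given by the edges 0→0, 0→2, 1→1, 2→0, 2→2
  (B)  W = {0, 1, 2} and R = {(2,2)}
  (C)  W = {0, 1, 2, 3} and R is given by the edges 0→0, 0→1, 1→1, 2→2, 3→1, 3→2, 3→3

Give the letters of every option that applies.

The schema PPφ → Pφ is the dual of axiom 4; it is valid on a frame iff R is transitive.
(A) R is transitive (R is closed under composition), so the schema is valid here.
(B) R is transitive (R is closed under composition), so the schema is valid here.
(C) R is transitive (R is closed under composition), so the schema is valid here.

none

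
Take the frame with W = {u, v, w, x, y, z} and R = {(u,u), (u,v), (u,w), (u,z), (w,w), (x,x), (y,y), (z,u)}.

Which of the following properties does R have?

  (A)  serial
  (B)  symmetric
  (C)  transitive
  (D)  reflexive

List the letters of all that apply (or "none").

none

(A) not serial: v has no R-successor.
(B) not symmetric: u R v but not v R u.
(C) not transitive: z R u and u R v but not z R v.
(D) not reflexive: not v R v.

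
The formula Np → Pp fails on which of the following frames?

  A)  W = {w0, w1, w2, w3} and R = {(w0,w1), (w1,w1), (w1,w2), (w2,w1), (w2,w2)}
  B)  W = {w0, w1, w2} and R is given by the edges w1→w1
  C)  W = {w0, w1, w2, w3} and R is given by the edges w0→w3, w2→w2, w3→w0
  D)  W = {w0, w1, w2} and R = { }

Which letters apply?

A, B, C, D

The schema Np → Pp is axiom D; it is valid on a frame iff R is serial.
(A) R is not serial (w3 has no R-successor), so the schema fails here.
(B) R is not serial (w0 has no R-successor), so the schema fails here.
(C) R is not serial (w1 has no R-successor), so the schema fails here.
(D) R is not serial (w0 has no R-successor), so the schema fails here.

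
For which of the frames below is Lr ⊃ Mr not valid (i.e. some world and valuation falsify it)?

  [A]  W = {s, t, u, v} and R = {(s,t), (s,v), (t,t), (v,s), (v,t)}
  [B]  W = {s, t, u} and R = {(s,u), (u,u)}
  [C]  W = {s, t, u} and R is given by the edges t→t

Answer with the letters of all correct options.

The schema Lr ⊃ Mr is axiom D; it is valid on a frame iff R is serial.
(A) R is not serial (u has no R-successor), so the schema fails here.
(B) R is not serial (t has no R-successor), so the schema fails here.
(C) R is not serial (s has no R-successor), so the schema fails here.

A, B, C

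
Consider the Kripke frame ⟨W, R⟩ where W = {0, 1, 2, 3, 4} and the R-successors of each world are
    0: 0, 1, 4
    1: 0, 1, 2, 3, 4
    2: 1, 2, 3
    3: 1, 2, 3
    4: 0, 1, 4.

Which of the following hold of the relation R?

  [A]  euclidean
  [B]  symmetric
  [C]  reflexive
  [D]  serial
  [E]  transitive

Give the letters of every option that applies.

B, C, D

(A) not euclidean: 1 R 0 and 1 R 2 but not 0 R 2.
(B) symmetric: every R-edge is matched by its reverse.
(C) reflexive: each world relates to itself.
(D) serial: every world has an R-successor.
(E) not transitive: 0 R 1 and 1 R 2 but not 0 R 2.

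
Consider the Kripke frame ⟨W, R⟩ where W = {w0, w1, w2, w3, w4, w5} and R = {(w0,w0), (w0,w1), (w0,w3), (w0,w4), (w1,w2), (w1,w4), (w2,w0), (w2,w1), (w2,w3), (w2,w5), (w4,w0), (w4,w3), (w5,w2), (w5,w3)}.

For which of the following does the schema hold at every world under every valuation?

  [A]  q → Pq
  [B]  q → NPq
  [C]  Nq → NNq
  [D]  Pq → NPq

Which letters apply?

none

R is not reflexive: not w1 R w1.
R is not symmetric: w0 R w1 but not w1 R w0.
R is not transitive: w0 R w1 and w1 R w2 but not w0 R w2.
R is not euclidean: w0 R w1 and w0 R w0 but not w1 R w0.
(A) q → Pq (the dual of axiom T) characterises the reflexive frames. R is not reflexive — not valid.
(B) q → NPq (axiom B) characterises the symmetric frames. R is not symmetric — not valid.
(C) Nq → NNq is axiom 4, which corresponds to transitivity. R is not transitive — not valid.
(D) Pq → NPq (axiom 5) characterises the euclidean frames. R is not euclidean — not valid.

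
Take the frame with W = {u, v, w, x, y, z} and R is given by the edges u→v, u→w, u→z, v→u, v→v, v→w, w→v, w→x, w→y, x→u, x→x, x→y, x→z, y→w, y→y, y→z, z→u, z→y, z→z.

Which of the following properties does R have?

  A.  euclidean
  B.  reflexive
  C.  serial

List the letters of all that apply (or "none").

(A) not euclidean: u R v and u R z but not v R z.
(B) not reflexive: not u R u.
(C) serial: every world has an R-successor.

C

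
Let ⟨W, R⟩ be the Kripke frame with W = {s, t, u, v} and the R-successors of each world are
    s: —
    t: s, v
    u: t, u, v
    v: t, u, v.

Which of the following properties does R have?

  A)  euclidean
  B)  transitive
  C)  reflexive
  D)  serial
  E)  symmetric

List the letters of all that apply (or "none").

none

(A) not euclidean: t R s and t R v but not s R v.
(B) not transitive: t R v and v R t but not t R t.
(C) not reflexive: not s R s.
(D) not serial: s has no R-successor.
(E) not symmetric: t R s but not s R t.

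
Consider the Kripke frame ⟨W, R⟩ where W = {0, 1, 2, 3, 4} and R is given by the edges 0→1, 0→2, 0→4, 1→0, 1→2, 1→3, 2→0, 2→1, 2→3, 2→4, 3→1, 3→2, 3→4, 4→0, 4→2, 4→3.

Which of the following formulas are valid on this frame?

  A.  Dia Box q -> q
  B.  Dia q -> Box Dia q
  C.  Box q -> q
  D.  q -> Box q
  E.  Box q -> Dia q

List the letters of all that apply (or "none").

A, E

R is not reflexive: not 0 R 0.
R is symmetric: every R-edge is matched by its reverse.
R is not euclidean: 0 R 1 and 0 R 4 but not 1 R 4.
R is serial: every world has an R-successor.
R is not a subset of the identity: 0 R 1 with 0 ≠ 1.
(A) the dual of axiom B: valid iff R is symmetric. R is symmetric — valid.
(B) axiom 5: valid iff R is euclidean. R is not euclidean — not valid.
(C) Box q -> q is axiom T; it is valid on a frame exactly when R is reflexive. R is not reflexive, so not valid.
(D) q -> Box q is equivalent to ◇p→p; it holds exactly when R ⊆ identity. Here R ⊄ identity — not valid.
(E) axiom D: valid iff R is serial. R is serial — valid.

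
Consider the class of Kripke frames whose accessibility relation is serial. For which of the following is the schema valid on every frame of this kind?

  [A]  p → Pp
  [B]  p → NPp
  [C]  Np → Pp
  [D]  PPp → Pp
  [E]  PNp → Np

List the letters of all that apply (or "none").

C

(A) the dual of axiom T: valid iff R is reflexive. Such an R need not be reflexive — not valid.
(B) axiom B: valid iff R is symmetric. Such an R need not be symmetric — not valid.
(C) Np → Pp (axiom D) characterises the serial frames. Every such R is serial — valid.
(D) PPp → Pp is the dual of axiom 4; it is valid on a frame exactly when R is transitive. Such an R need not be transitive, so not valid.
(E) PNp → Np (the dual of axiom 5) characterises the euclidean frames. Such an R need not be euclidean — not valid.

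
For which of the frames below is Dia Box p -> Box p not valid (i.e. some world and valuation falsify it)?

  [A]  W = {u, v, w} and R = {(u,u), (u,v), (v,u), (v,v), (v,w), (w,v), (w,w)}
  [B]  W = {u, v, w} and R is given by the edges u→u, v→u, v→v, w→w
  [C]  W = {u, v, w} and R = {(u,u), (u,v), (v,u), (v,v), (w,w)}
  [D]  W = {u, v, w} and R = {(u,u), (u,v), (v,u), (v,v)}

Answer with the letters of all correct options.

A, B

The schema Dia Box p -> Box p is the dual of axiom 5; it is valid on a frame iff R is euclidean.
(A) R is not euclidean (v R u and v R w but not u R w), so the schema fails here.
(B) R is not euclidean (v R u and v R v but not u R v), so the schema fails here.
(C) R is euclidean (any two R-successors of the same world are R-related), so the schema is valid here.
(D) R is euclidean (any two R-successors of the same world are R-related), so the schema is valid here.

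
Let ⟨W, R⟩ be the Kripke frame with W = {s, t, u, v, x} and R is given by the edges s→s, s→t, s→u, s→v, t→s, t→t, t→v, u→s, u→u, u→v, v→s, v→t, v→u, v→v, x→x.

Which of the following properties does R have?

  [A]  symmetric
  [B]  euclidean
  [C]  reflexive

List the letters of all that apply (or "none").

(A) symmetric: every R-edge is matched by its reverse.
(B) not euclidean: s R t and s R u but not t R u.
(C) reflexive: each world relates to itself.

A, C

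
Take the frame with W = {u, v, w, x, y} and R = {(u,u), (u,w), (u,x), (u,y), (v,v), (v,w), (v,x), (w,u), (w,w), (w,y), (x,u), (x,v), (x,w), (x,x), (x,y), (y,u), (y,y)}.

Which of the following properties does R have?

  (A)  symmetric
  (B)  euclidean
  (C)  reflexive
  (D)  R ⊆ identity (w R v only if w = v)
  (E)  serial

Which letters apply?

C, E

(A) not symmetric: v R w but not w R v.
(B) not euclidean: u R w and u R x but not w R x.
(C) reflexive: each world relates to itself.
(D) not ⊆ identity: u R w with u ≠ w.
(E) serial: every world has an R-successor.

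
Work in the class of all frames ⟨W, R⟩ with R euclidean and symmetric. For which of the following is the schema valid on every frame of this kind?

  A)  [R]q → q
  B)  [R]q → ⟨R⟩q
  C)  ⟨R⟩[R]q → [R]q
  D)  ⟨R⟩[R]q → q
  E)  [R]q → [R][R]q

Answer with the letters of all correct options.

C, D, E

A symmetric euclidean relation is transitive (uRv and vRw give vRu by symmetry, then uRw by the euclidean condition, applied at v).
(A) [R]q → q (axiom T) characterises the reflexive frames. Such an R need not be reflexive — not valid.
(B) [R]q → ⟨R⟩q (axiom D) characterises the serial frames. Such an R need not be serial — not valid.
(C) ⟨R⟩[R]q → [R]q is the dual of axiom 5, which corresponds to the euclidean property. Every such R is euclidean — valid.
(D) ⟨R⟩[R]q → q is the dual of axiom B, which corresponds to symmetry. Every such R is symmetric — valid.
(E) [R]q → [R][R]q is axiom 4, which corresponds to transitivity. Every such R is transitive — valid.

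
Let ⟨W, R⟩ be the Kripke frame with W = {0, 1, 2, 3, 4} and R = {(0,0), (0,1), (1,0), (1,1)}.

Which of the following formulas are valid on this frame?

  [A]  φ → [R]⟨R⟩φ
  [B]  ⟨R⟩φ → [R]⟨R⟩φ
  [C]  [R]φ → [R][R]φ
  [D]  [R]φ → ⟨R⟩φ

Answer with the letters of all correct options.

R is symmetric: every R-edge is matched by its reverse.
R is transitive: R is closed under composition.
R is euclidean: any two R-successors of the same world are R-related.
R is not serial: 2 has no R-successor.
(A) axiom B: valid iff R is symmetric. R is symmetric — valid.
(B) ⟨R⟩φ → [R]⟨R⟩φ (axiom 5) characterises the euclidean frames. R is euclidean — valid.
(C) [R]φ → [R][R]φ (axiom 4) characterises the transitive frames. R is transitive — valid.
(D) [R]φ → ⟨R⟩φ (axiom D) characterises the serial frames. R is not serial — not valid.

A, B, C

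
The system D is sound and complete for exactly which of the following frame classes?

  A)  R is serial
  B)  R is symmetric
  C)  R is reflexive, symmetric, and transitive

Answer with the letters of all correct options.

A

(A) D is sound and complete for exactly this class.
(B) this class determines KB, not D.
(C) this class determines S5, not D.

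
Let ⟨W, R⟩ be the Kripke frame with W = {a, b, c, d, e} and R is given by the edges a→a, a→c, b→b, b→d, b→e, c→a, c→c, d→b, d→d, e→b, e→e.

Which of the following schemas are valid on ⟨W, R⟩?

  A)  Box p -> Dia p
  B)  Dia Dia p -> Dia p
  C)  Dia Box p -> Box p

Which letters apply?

A

R is not transitive: d R b and b R e but not d R e.
R is not euclidean: b R d and b R e but not d R e.
R is serial: every world has an R-successor.
(A) axiom D: valid iff R is serial. R is serial — valid.
(B) Dia Dia p -> Dia p is the dual of axiom 4, which corresponds to transitivity. R is not transitive — not valid.
(C) Dia Box p -> Box p is the dual of axiom 5, which corresponds to the euclidean property. R is not euclidean — not valid.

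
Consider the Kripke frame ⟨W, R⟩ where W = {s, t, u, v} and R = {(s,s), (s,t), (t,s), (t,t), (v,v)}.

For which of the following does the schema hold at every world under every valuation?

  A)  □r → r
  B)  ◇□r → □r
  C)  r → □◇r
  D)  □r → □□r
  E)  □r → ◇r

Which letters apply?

B, C, D

R is not reflexive: not u R u.
R is symmetric: every R-edge is matched by its reverse.
R is transitive: R is closed under composition.
R is euclidean: any two R-successors of the same world are R-related.
R is not serial: u has no R-successor.
(A) □r → r is axiom T, which corresponds to reflexivity. R is not reflexive — not valid.
(B) ◇□r → □r is the dual of axiom 5; it is valid on a frame exactly when R is euclidean. R is euclidean, so valid.
(C) r → □◇r is axiom B; it is valid on a frame exactly when R is symmetric. R is symmetric, so valid.
(D) □r → □□r is axiom 4; it is valid on a frame exactly when R is transitive. R is transitive, so valid.
(E) □r → ◇r is axiom D, which corresponds to seriality. R is not serial — not valid.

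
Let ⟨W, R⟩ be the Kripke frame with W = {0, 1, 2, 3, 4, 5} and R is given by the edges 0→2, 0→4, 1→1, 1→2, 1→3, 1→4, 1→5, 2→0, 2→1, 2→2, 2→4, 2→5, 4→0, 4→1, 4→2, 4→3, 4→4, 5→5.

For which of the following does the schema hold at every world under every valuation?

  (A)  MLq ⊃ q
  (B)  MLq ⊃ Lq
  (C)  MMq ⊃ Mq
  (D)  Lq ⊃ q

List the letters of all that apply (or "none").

none

R is not reflexive: not 0 R 0.
R is not symmetric: 1 R 3 but not 3 R 1.
R is not transitive: 0 R 2 and 2 R 0 but not 0 R 0.
R is not euclidean: 1 R 2 and 1 R 3 but not 2 R 3.
(A) MLq ⊃ q is the dual of axiom B; it is valid on a frame exactly when R is symmetric. R is not symmetric, so not valid.
(B) MLq ⊃ Lq is the dual of axiom 5; it is valid on a frame exactly when R is euclidean. R is not euclidean, so not valid.
(C) MMq ⊃ Mq is the dual of axiom 4; it is valid on a frame exactly when R is transitive. R is not transitive, so not valid.
(D) Lq ⊃ q is axiom T; it is valid on a frame exactly when R is reflexive. R is not reflexive, so not valid.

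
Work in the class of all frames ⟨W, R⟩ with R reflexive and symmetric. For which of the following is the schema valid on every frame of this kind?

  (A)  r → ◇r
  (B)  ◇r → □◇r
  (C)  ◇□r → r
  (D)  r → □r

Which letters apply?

Reflexive relations are serial.
(A) r → ◇r is the dual of axiom T; it is valid on a frame exactly when R is reflexive. Every such R is reflexive, so valid.
(B) ◇r → □◇r is axiom 5, which corresponds to the euclidean property. Such an R need not be euclidean — not valid.
(C) ◇□r → r (the dual of axiom B) characterises the symmetric frames. Every such R is symmetric — valid.
(D) r → □r is valid only on frames where every R-edge is a self-loop. Such an R need not be a subset of the identity — not valid.

A, C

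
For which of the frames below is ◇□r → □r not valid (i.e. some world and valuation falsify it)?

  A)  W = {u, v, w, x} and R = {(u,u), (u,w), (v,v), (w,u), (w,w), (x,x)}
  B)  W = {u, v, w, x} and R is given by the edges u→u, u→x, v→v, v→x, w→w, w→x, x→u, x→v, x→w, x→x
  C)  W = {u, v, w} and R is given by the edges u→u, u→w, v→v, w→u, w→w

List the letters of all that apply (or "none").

B

The schema ◇□r → □r is the dual of axiom 5; it is valid on a frame iff R is euclidean.
(A) R is euclidean (any two R-successors of the same world are R-related), so the schema is valid here.
(B) R is not euclidean (x R u and x R v but not u R v), so the schema fails here.
(C) R is euclidean (any two R-successors of the same world are R-related), so the schema is valid here.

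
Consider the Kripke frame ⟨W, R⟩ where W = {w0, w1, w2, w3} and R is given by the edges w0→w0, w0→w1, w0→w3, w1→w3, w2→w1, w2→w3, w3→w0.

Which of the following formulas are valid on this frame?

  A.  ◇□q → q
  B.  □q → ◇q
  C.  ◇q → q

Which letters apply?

R is not symmetric: w0 R w1 but not w1 R w0.
R is serial: every world has an R-successor.
R is not a subset of the identity: w0 R w1 with w0 ≠ w1.
(A) ◇□q → q is the dual of axiom B; it is valid on a frame exactly when R is symmetric. R is not symmetric, so not valid.
(B) □q → ◇q is axiom D; it is valid on a frame exactly when R is serial. R is serial, so valid.
(C) ◇q → q (the converse of T) corresponds to R being a subset of the identity. Here R ⊄ identity, so not valid.

B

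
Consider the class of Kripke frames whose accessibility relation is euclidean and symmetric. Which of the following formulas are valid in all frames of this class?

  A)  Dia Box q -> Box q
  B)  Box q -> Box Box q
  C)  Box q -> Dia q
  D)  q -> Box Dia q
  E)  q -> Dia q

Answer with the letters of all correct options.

A symmetric euclidean relation is transitive (uRv and vRw give vRu by symmetry, then uRw by the euclidean condition, applied at v).
(A) Dia Box q -> Box q is the dual of axiom 5, which corresponds to the euclidean property. Every such R is euclidean — valid.
(B) axiom 4: valid iff R is transitive. Every such R is transitive — valid.
(C) Box q -> Dia q is axiom D, which corresponds to seriality. Such an R need not be serial — not valid.
(D) q -> Box Dia q (axiom B) characterises the symmetric frames. Every such R is symmetric — valid.
(E) the dual of axiom T: valid iff R is reflexive. Such an R need not be reflexive — not valid.

A, B, D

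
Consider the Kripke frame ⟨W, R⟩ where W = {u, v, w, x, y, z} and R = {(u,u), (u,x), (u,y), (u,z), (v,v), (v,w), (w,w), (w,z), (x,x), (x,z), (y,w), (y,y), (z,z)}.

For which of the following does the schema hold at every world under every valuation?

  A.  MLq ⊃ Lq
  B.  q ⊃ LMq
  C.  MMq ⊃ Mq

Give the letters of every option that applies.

none

R is not symmetric: u R x but not x R u.
R is not transitive: u R y and y R w but not u R w.
R is not euclidean: u R x and u R u but not x R u.
(A) MLq ⊃ Lq is the dual of axiom 5; it is valid on a frame exactly when R is euclidean. R is not euclidean, so not valid.
(B) axiom B: valid iff R is symmetric. R is not symmetric — not valid.
(C) MMq ⊃ Mq is the dual of axiom 4; it is valid on a frame exactly when R is transitive. R is not transitive, so not valid.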